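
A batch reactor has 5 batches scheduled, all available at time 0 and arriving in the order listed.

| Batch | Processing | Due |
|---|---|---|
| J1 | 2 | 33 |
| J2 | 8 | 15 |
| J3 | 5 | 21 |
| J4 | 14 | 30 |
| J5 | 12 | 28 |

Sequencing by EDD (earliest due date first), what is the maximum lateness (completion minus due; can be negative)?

9

EDD (increasing due date): J2 J3 J5 J4 J1.
J2: 0→8, due 15, lateness -7
J3: 8→13, due 21, lateness -8
J5: 13→25, due 28, lateness -3
J4: 25→39, due 30, lateness 9
J1: 39→41, due 33, lateness 8
Maximum = 9.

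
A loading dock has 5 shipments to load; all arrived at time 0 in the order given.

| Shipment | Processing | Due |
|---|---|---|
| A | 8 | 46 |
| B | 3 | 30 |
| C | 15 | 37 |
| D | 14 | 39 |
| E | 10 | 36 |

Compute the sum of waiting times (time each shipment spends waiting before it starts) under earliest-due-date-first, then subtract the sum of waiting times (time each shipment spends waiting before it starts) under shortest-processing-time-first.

16

EDD (increasing due date): B E C D A.
B: waits 0, runs 0→3
E: waits 3, runs 3→13
C: waits 13, runs 13→28
D: waits 28, runs 28→42
A: waits 42, runs 42→50
Sum = 0+3+13+28+42 = 86.
SPT (increasing processing time): B A E D C.
B: waits 0, runs 0→3
A: waits 3, runs 3→11
E: waits 11, runs 11→21
D: waits 21, runs 21→35
C: waits 35, runs 35→50
Sum = 0+3+11+21+35 = 70.
Difference = 86 − 70 = 16.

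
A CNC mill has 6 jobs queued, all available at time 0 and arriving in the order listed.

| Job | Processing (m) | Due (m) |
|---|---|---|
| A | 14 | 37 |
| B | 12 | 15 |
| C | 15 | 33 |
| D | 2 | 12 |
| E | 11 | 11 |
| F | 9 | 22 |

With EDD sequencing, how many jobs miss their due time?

5

EDD (increasing due date): E D B F C A.
E: 0→11, due 11, tardiness 0
D: 11→13, due 12, tardiness 1
B: 13→25, due 15, tardiness 10
F: 25→34, due 22, tardiness 12
C: 34→49, due 33, tardiness 16
A: 49→63, due 37, tardiness 26
Late jobs: 5.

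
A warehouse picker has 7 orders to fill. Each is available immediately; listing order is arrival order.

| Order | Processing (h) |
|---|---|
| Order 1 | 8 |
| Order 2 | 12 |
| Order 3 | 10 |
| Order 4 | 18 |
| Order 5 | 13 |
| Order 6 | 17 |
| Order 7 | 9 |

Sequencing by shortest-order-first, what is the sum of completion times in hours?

SPT (increasing processing time): Order 1 Order 7 Order 3 Order 2 Order 5 Order 6 Order 4.
Order 1: 0→8
Order 7: 8→17
Order 3: 17→27
Order 2: 27→39
Order 5: 39→52
Order 6: 52→69
Order 4: 69→87
Sum = 8+17+27+39+52+69+87 = 299.

299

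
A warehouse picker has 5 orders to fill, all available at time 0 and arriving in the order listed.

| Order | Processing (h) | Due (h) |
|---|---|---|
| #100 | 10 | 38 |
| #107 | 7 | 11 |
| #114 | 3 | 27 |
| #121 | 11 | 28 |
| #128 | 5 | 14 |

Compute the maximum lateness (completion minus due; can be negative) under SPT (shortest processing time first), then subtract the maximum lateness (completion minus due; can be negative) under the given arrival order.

SPT (increasing processing time): #114 #128 #107 #100 #121.
#114: 0→3, due 27, lateness -24
#128: 3→8, due 14, lateness -6
#107: 8→15, due 11, lateness 4
#100: 15→25, due 38, lateness -13
#121: 25→36, due 28, lateness 8
Maximum = 8.
FIFO (arrival order): #100 #107 #114 #121 #128.
#100: 0→10, due 38, lateness -28
#107: 10→17, due 11, lateness 6
#114: 17→20, due 27, lateness -7
#121: 20→31, due 28, lateness 3
#128: 31→36, due 14, lateness 22
Maximum = 22.
Difference = 8 − 22 = -14.

-14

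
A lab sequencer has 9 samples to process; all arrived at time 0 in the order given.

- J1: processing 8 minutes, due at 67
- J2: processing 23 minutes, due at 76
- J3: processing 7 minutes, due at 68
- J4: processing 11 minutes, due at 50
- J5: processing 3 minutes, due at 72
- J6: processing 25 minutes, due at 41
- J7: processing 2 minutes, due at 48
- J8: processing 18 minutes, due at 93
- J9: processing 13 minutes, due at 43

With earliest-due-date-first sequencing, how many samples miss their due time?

EDD (increasing due date): J6 J9 J7 J4 J1 J3 J5 J2 J8.
J6: 0→25, due 41, tardiness 0
J9: 25→38, due 43, tardiness 0
J7: 38→40, due 48, tardiness 0
J4: 40→51, due 50, tardiness 1
J1: 51→59, due 67, tardiness 0
J3: 59→66, due 68, tardiness 0
J5: 66→69, due 72, tardiness 0
J2: 69→92, due 76, tardiness 16
J8: 92→110, due 93, tardiness 17
Late samples: 3.

3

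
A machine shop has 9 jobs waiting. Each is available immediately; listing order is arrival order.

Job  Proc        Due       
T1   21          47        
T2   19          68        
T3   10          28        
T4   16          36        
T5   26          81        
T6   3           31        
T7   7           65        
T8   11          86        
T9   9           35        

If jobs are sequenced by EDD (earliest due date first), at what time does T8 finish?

EDD (increasing due date): T3 T6 T9 T4 T1 T7 T2 T5 T8.
T3: 0→10
T6: 10→13
T9: 13→22
T4: 22→38
T1: 38→59
T7: 59→66
T2: 66→85
T5: 85→111
T8: 111→122

122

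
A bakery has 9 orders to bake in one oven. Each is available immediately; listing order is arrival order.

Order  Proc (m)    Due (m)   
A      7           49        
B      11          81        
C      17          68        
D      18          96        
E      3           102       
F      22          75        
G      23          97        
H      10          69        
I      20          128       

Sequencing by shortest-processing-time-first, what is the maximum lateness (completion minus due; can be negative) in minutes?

SPT (increasing processing time): E A H B C D I F G.
E: 0→3, due 102, lateness -99
A: 3→10, due 49, lateness -39
H: 10→20, due 69, lateness -49
B: 20→31, due 81, lateness -50
C: 31→48, due 68, lateness -20
D: 48→66, due 96, lateness -30
I: 66→86, due 128, lateness -42
F: 86→108, due 75, lateness 33
G: 108→131, due 97, lateness 34
Maximum = 34.

34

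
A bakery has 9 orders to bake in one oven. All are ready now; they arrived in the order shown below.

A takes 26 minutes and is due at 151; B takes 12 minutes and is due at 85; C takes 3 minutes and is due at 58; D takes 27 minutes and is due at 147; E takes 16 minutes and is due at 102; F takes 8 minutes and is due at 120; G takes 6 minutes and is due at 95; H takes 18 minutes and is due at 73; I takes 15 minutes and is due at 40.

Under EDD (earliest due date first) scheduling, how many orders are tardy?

0

EDD (increasing due date): I C H B G E F D A.
I: 0→15, due 40, tardiness 0
C: 15→18, due 58, tardiness 0
H: 18→36, due 73, tardiness 0
B: 36→48, due 85, tardiness 0
G: 48→54, due 95, tardiness 0
E: 54→70, due 102, tardiness 0
F: 70→78, due 120, tardiness 0
D: 78→105, due 147, tardiness 0
A: 105→131, due 151, tardiness 0
Late orders: 0.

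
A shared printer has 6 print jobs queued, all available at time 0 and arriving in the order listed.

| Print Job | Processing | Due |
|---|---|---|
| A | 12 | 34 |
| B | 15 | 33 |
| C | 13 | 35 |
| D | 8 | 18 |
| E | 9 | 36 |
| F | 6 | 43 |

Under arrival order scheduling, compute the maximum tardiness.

30

FIFO (arrival order): A B C D E F.
A: 0→12, due 34, tardiness 0
B: 12→27, due 33, tardiness 0
C: 27→40, due 35, tardiness 5
D: 40→48, due 18, tardiness 30
E: 48→57, due 36, tardiness 21
F: 57→63, due 43, tardiness 20
Maximum = 30.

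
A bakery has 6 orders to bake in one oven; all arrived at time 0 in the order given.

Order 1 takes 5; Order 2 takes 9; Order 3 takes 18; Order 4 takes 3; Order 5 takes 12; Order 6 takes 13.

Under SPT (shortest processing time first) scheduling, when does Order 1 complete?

8

SPT (increasing processing time): Order 4 Order 1 Order 2 Order 5 Order 6 Order 3.
Order 4: 0→3
Order 1: 3→8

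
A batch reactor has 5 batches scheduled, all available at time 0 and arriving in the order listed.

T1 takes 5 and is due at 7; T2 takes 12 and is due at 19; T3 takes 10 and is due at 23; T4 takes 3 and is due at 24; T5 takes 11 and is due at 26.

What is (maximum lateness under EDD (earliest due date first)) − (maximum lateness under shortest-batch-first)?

EDD (increasing due date): T1 T2 T3 T4 T5.
T1: 0→5, due 7, lateness -2
T2: 5→17, due 19, lateness -2
T3: 17→27, due 23, lateness 4
T4: 27→30, due 24, lateness 6
T5: 30→41, due 26, lateness 15
Maximum = 15.
SPT (increasing processing time): T4 T1 T3 T5 T2.
T4: 0→3, due 24, lateness -21
T1: 3→8, due 7, lateness 1
T3: 8→18, due 23, lateness -5
T5: 18→29, due 26, lateness 3
T2: 29→41, due 19, lateness 22
Maximum = 22.
Difference = 15 − 22 = -7.

-7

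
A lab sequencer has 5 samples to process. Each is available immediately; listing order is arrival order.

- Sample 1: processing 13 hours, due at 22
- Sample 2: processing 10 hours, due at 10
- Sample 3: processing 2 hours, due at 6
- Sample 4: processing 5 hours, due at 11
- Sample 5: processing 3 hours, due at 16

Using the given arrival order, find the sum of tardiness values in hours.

68

FIFO (arrival order): Sample 1 Sample 2 Sample 3 Sample 4 Sample 5.
Sample 1: 0→13, due 22, tardiness 0
Sample 2: 13→23, due 10, tardiness 13
Sample 3: 23→25, due 6, tardiness 19
Sample 4: 25→30, due 11, tardiness 19
Sample 5: 30→33, due 16, tardiness 17
Sum = 0+13+19+19+17 = 68.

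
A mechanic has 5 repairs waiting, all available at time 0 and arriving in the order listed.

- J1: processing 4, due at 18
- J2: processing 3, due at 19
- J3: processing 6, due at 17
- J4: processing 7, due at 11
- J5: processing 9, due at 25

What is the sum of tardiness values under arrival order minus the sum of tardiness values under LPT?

FIFO (arrival order): J1 J2 J3 J4 J5.
J1: 0→4, due 18, tardiness 0
J2: 4→7, due 19, tardiness 0
J3: 7→13, due 17, tardiness 0
J4: 13→20, due 11, tardiness 9
J5: 20→29, due 25, tardiness 4
Sum = 0+0+0+9+4 = 13.
LPT (decreasing processing time): J5 J4 J3 J1 J2.
J5: 0→9, due 25, tardiness 0
J4: 9→16, due 11, tardiness 5
J3: 16→22, due 17, tardiness 5
J1: 22→26, due 18, tardiness 8
J2: 26→29, due 19, tardiness 10
Sum = 0+5+5+8+10 = 28.
Difference = 13 − 28 = -15.

-15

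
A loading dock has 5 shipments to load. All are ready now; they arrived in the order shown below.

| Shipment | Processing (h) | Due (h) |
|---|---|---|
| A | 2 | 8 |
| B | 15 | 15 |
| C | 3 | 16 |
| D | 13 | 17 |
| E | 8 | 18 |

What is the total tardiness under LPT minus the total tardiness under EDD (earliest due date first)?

LPT (decreasing processing time): B D E C A.
B: 0→15, due 15, tardiness 0
D: 15→28, due 17, tardiness 11
E: 28→36, due 18, tardiness 18
C: 36→39, due 16, tardiness 23
A: 39→41, due 8, tardiness 33
Sum = 0+11+18+23+33 = 85.
EDD (increasing due date): A B C D E.
A: 0→2, due 8, tardiness 0
B: 2→17, due 15, tardiness 2
C: 17→20, due 16, tardiness 4
D: 20→33, due 17, tardiness 16
E: 33→41, due 18, tardiness 23
Sum = 0+2+4+16+23 = 45.
Difference = 85 − 45 = 40.

40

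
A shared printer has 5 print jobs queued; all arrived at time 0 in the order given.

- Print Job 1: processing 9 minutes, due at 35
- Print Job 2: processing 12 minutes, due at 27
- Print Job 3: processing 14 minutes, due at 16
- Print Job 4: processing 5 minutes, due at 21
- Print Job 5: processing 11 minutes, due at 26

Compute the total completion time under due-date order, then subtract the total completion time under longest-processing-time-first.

-18

EDD (increasing due date): Print Job 3 Print Job 4 Print Job 5 Print Job 2 Print Job 1.
Print Job 3: 0→14
Print Job 4: 14→19
Print Job 5: 19→30
Print Job 2: 30→42
Print Job 1: 42→51
Sum = 14+19+30+42+51 = 156.
LPT (decreasing processing time): Print Job 3 Print Job 2 Print Job 5 Print Job 1 Print Job 4.
Print Job 3: 0→14
Print Job 2: 14→26
Print Job 5: 26→37
Print Job 1: 37→46
Print Job 4: 46→51
Sum = 14+26+37+46+51 = 174.
Difference = 156 − 174 = -18.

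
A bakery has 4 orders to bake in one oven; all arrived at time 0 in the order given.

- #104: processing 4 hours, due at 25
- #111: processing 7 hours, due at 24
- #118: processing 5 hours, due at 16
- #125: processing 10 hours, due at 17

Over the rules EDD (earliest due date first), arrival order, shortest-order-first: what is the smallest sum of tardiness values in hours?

EDD (increasing due date): #118 #125 #111 #104.
#118: 0→5, due 16, tardiness 0
#125: 5→15, due 17, tardiness 0
#111: 15→22, due 24, tardiness 0
#104: 22→26, due 25, tardiness 1
Sum = 0+0+0+1 = 1.
FIFO (arrival order): #104 #111 #118 #125.
#104: 0→4, due 25, tardiness 0
#111: 4→11, due 24, tardiness 0
#118: 11→16, due 16, tardiness 0
#125: 16→26, due 17, tardiness 9
Sum = 0+0+0+9 = 9.
SPT (increasing processing time): #104 #118 #111 #125.
#104: 0→4, due 25, tardiness 0
#118: 4→9, due 16, tardiness 0
#111: 9→16, due 24, tardiness 0
#125: 16→26, due 17, tardiness 9
Sum = 0+0+0+9 = 9.
EDD 1, FIFO 9, SPT 9 → minimum 1.

1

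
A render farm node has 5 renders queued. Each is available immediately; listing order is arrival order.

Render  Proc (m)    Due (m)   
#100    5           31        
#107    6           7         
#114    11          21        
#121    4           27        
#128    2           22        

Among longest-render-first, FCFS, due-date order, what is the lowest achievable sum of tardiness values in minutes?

LPT (decreasing processing time): #114 #107 #100 #121 #128.
#114: 0→11, due 21, tardiness 0
#107: 11→17, due 7, tardiness 10
#100: 17→22, due 31, tardiness 0
#121: 22→26, due 27, tardiness 0
#128: 26→28, due 22, tardiness 6
Sum = 0+10+0+0+6 = 16.
FIFO (arrival order): #100 #107 #114 #121 #128.
#100: 0→5, due 31, tardiness 0
#107: 5→11, due 7, tardiness 4
#114: 11→22, due 21, tardiness 1
#121: 22→26, due 27, tardiness 0
#128: 26→28, due 22, tardiness 6
Sum = 0+4+1+0+6 = 11.
EDD (increasing due date): #107 #114 #128 #121 #100.
#107: 0→6, due 7, tardiness 0
#114: 6→17, due 21, tardiness 0
#128: 17→19, due 22, tardiness 0
#121: 19→23, due 27, tardiness 0
#100: 23→28, due 31, tardiness 0
Sum = 0+0+0+0+0 = 0.
LPT 16, FIFO 11, EDD 0 → minimum 0.

0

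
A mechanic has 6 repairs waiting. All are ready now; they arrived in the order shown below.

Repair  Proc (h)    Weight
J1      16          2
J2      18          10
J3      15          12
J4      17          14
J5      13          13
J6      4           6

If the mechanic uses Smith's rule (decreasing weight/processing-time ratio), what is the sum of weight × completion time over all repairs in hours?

WSPT (decreasing weight/processing-time ratio): J6 J5 J4 J3 J2 J1.
J6: finishes 4, weight 6, w·C = 24
J5: finishes 17, weight 13, w·C = 221
J4: finishes 34, weight 14, w·C = 476
J3: finishes 49, weight 12, w·C = 588
J2: finishes 67, weight 10, w·C = 670
J1: finishes 83, weight 2, w·C = 166
Sum = 24+221+476+588+670+166 = 2145.

2145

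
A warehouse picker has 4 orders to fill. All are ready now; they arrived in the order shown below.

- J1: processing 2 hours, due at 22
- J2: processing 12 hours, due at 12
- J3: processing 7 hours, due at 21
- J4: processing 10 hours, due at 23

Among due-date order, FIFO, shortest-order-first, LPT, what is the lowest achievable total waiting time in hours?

EDD (increasing due date): J2 J3 J1 J4.
J2: waits 0, runs 0→12
J3: waits 12, runs 12→19
J1: waits 19, runs 19→21
J4: waits 21, runs 21→31
Sum = 0+12+19+21 = 52.
FIFO (arrival order): J1 J2 J3 J4.
J1: waits 0, runs 0→2
J2: waits 2, runs 2→14
J3: waits 14, runs 14→21
J4: waits 21, runs 21→31
Sum = 0+2+14+21 = 37.
SPT (increasing processing time): J1 J3 J4 J2.
J1: waits 0, runs 0→2
J3: waits 2, runs 2→9
J4: waits 9, runs 9→19
J2: waits 19, runs 19→31
Sum = 0+2+9+19 = 30.
LPT (decreasing processing time): J2 J4 J3 J1.
J2: waits 0, runs 0→12
J4: waits 12, runs 12→22
J3: waits 22, runs 22→29
J1: waits 29, runs 29→31
Sum = 0+12+22+29 = 63.
EDD 52, FIFO 37, SPT 30, LPT 63 → minimum 30.

30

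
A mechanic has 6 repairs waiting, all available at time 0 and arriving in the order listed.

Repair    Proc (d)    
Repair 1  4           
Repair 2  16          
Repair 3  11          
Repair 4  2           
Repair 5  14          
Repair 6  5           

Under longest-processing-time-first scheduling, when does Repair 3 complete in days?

LPT (decreasing processing time): Repair 2 Repair 5 Repair 3 Repair 6 Repair 1 Repair 4.
Repair 2: 0→16
Repair 5: 16→30
Repair 3: 30→41

41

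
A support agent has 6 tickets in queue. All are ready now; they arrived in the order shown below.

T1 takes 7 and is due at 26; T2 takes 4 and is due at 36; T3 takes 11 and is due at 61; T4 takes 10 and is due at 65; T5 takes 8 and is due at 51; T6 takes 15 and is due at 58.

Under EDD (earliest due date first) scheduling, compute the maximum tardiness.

EDD (increasing due date): T1 T2 T5 T6 T3 T4.
T1: 0→7, due 26, tardiness 0
T2: 7→11, due 36, tardiness 0
T5: 11→19, due 51, tardiness 0
T6: 19→34, due 58, tardiness 0
T3: 34→45, due 61, tardiness 0
T4: 45→55, due 65, tardiness 0
Maximum = 0.

0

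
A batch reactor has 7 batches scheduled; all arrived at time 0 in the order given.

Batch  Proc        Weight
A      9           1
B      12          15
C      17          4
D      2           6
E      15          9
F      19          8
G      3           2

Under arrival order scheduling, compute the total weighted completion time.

1957

FIFO (arrival order): A B C D E F G.
A: finishes 9, weight 1, w·C = 9
B: finishes 21, weight 15, w·C = 315
C: finishes 38, weight 4, w·C = 152
D: finishes 40, weight 6, w·C = 240
E: finishes 55, weight 9, w·C = 495
F: finishes 74, weight 8, w·C = 592
G: finishes 77, weight 2, w·C = 154
Sum = 9+315+152+240+495+592+154 = 1957.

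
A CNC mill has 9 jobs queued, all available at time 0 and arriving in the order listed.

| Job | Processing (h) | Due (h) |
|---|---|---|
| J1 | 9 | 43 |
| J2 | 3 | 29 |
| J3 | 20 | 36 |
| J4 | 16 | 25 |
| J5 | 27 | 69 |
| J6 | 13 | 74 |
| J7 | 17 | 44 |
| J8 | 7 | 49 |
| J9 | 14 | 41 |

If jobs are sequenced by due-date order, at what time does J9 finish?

53

EDD (increasing due date): J4 J2 J3 J9 J1 J7 J8 J5 J6.
J4: 0→16
J2: 16→19
J3: 19→39
J9: 39→53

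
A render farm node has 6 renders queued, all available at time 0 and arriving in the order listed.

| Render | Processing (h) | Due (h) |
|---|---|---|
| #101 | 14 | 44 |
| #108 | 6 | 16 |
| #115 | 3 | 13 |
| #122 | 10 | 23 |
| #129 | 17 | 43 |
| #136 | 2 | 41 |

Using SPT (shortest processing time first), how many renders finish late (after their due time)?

SPT (increasing processing time): #136 #115 #108 #122 #101 #129.
#136: 0→2, due 41, tardiness 0
#115: 2→5, due 13, tardiness 0
#108: 5→11, due 16, tardiness 0
#122: 11→21, due 23, tardiness 0
#101: 21→35, due 44, tardiness 0
#129: 35→52, due 43, tardiness 9
Late renders: 1.

1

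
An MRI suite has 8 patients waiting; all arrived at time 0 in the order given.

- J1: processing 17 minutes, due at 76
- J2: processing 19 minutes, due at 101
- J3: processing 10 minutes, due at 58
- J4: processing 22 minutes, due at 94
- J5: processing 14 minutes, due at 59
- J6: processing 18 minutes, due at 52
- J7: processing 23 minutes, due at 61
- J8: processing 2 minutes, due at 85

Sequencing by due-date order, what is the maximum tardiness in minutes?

24

EDD (increasing due date): J6 J3 J5 J7 J1 J8 J4 J2.
J6: 0→18, due 52, tardiness 0
J3: 18→28, due 58, tardiness 0
J5: 28→42, due 59, tardiness 0
J7: 42→65, due 61, tardiness 4
J1: 65→82, due 76, tardiness 6
J8: 82→84, due 85, tardiness 0
J4: 84→106, due 94, tardiness 12
J2: 106→125, due 101, tardiness 24
Maximum = 24.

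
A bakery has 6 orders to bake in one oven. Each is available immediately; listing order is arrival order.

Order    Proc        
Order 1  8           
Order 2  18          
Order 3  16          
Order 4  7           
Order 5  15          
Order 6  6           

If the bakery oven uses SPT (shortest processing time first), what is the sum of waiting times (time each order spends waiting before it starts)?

128

SPT (increasing processing time): Order 6 Order 4 Order 1 Order 5 Order 3 Order 2.
Order 6: waits 0, runs 0→6
Order 4: waits 6, runs 6→13
Order 1: waits 13, runs 13→21
Order 5: waits 21, runs 21→36
Order 3: waits 36, runs 36→52
Order 2: waits 52, runs 52→70
Sum = 0+6+13+21+36+52 = 128.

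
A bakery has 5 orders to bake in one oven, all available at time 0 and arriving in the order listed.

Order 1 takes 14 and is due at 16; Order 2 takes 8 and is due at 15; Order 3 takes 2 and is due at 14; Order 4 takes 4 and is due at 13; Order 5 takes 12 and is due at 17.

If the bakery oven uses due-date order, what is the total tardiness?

35

EDD (increasing due date): Order 4 Order 3 Order 2 Order 1 Order 5.
Order 4: 0→4, due 13, tardiness 0
Order 3: 4→6, due 14, tardiness 0
Order 2: 6→14, due 15, tardiness 0
Order 1: 14→28, due 16, tardiness 12
Order 5: 28→40, due 17, tardiness 23
Sum = 0+0+0+12+23 = 35.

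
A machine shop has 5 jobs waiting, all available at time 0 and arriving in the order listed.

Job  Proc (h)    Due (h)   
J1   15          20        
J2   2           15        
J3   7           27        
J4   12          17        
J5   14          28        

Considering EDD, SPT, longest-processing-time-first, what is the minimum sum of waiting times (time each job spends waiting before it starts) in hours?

67

EDD (increasing due date): J2 J4 J1 J3 J5.
J2: waits 0, runs 0→2
J4: waits 2, runs 2→14
J1: waits 14, runs 14→29
J3: waits 29, runs 29→36
J5: waits 36, runs 36→50
Sum = 0+2+14+29+36 = 81.
SPT (increasing processing time): J2 J3 J4 J5 J1.
J2: waits 0, runs 0→2
J3: waits 2, runs 2→9
J4: waits 9, runs 9→21
J5: waits 21, runs 21→35
J1: waits 35, runs 35→50
Sum = 0+2+9+21+35 = 67.
LPT (decreasing processing time): J1 J5 J4 J3 J2.
J1: waits 0, runs 0→15
J5: waits 15, runs 15→29
J4: waits 29, runs 29→41
J3: waits 41, runs 41→48
J2: waits 48, runs 48→50
Sum = 0+15+29+41+48 = 133.
EDD 81, SPT 67, LPT 133 → minimum 67.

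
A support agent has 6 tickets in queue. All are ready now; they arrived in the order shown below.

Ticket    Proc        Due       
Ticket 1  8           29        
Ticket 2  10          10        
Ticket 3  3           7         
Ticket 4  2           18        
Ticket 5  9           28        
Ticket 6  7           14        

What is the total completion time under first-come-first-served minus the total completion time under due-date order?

FIFO (arrival order): Ticket 1 Ticket 2 Ticket 3 Ticket 4 Ticket 5 Ticket 6.
Ticket 1: 0→8
Ticket 2: 8→18
Ticket 3: 18→21
Ticket 4: 21→23
Ticket 5: 23→32
Ticket 6: 32→39
Sum = 8+18+21+23+32+39 = 141.
EDD (increasing due date): Ticket 3 Ticket 2 Ticket 6 Ticket 4 Ticket 5 Ticket 1.
Ticket 3: 0→3
Ticket 2: 3→13
Ticket 6: 13→20
Ticket 4: 20→22
Ticket 5: 22→31
Ticket 1: 31→39
Sum = 3+13+20+22+31+39 = 128.
Difference = 141 − 128 = 13.

13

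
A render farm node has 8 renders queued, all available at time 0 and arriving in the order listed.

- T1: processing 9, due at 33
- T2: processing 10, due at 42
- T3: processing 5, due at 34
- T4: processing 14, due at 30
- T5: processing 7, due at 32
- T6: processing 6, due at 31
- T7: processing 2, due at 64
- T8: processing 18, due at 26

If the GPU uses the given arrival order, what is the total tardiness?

86

FIFO (arrival order): T1 T2 T3 T4 T5 T6 T7 T8.
T1: 0→9, due 33, tardiness 0
T2: 9→19, due 42, tardiness 0
T3: 19→24, due 34, tardiness 0
T4: 24→38, due 30, tardiness 8
T5: 38→45, due 32, tardiness 13
T6: 45→51, due 31, tardiness 20
T7: 51→53, due 64, tardiness 0
T8: 53→71, due 26, tardiness 45
Sum = 0+0+0+8+13+20+0+45 = 86.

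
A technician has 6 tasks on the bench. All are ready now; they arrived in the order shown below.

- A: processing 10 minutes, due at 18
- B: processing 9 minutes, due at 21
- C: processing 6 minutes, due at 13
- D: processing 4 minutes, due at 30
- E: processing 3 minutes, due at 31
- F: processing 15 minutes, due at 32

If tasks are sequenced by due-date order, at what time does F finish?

47

EDD (increasing due date): C A B D E F.
C: 0→6
A: 6→16
B: 16→25
D: 25→29
E: 29→32
F: 32→47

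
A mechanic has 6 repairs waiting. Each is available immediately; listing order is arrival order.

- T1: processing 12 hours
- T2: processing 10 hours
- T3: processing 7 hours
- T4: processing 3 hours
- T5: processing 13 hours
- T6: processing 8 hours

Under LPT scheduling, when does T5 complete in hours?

LPT (decreasing processing time): T5 T1 T2 T6 T3 T4.
T5: 0→13

13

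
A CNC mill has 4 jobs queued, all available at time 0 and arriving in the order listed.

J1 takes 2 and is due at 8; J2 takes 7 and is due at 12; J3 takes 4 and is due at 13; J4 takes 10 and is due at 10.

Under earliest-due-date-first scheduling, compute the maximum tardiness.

EDD (increasing due date): J1 J4 J2 J3.
J1: 0→2, due 8, tardiness 0
J4: 2→12, due 10, tardiness 2
J2: 12→19, due 12, tardiness 7
J3: 19→23, due 13, tardiness 10
Maximum = 10.

10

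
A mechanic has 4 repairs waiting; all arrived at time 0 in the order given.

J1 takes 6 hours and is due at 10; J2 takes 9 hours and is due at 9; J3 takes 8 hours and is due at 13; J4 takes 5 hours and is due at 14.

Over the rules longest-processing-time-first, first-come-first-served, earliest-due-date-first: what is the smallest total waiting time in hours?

LPT (decreasing processing time): J2 J3 J1 J4.
J2: waits 0, runs 0→9
J3: waits 9, runs 9→17
J1: waits 17, runs 17→23
J4: waits 23, runs 23→28
Sum = 0+9+17+23 = 49.
FIFO (arrival order): J1 J2 J3 J4.
J1: waits 0, runs 0→6
J2: waits 6, runs 6→15
J3: waits 15, runs 15→23
J4: waits 23, runs 23→28
Sum = 0+6+15+23 = 44.
EDD (increasing due date): J2 J1 J3 J4.
J2: waits 0, runs 0→9
J1: waits 9, runs 9→15
J3: waits 15, runs 15→23
J4: waits 23, runs 23→28
Sum = 0+9+15+23 = 47.
LPT 49, FIFO 44, EDD 47 → minimum 44.

44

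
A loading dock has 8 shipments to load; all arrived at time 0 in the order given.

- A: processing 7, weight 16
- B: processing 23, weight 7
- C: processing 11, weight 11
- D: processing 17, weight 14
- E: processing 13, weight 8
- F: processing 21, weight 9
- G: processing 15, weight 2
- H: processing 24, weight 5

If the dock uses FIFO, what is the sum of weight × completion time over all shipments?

FIFO (arrival order): A B C D E F G H.
A: finishes 7, weight 16, w·C = 112
B: finishes 30, weight 7, w·C = 210
C: finishes 41, weight 11, w·C = 451
D: finishes 58, weight 14, w·C = 812
E: finishes 71, weight 8, w·C = 568
F: finishes 92, weight 9, w·C = 828
G: finishes 107, weight 2, w·C = 214
H: finishes 131, weight 5, w·C = 655
Sum = 112+210+451+812+568+828+214+655 = 3850.

3850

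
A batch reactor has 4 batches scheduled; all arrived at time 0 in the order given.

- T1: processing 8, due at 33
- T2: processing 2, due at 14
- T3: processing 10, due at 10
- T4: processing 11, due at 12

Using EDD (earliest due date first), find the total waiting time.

EDD (increasing due date): T3 T4 T2 T1.
T3: waits 0, runs 0→10
T4: waits 10, runs 10→21
T2: waits 21, runs 21→23
T1: waits 23, runs 23→31
Sum = 0+10+21+23 = 54.

54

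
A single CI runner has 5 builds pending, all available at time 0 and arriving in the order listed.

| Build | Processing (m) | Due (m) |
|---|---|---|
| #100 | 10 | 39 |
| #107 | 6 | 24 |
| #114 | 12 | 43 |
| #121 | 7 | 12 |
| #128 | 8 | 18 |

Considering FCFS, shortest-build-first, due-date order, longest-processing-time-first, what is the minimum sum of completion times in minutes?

FIFO (arrival order): #100 #107 #114 #121 #128.
#100: 0→10
#107: 10→16
#114: 16→28
#121: 28→35
#128: 35→43
Sum = 10+16+28+35+43 = 132.
SPT (increasing processing time): #107 #121 #128 #100 #114.
#107: 0→6
#121: 6→13
#128: 13→21
#100: 21→31
#114: 31→43
Sum = 6+13+21+31+43 = 114.
EDD (increasing due date): #121 #128 #107 #100 #114.
#121: 0→7
#128: 7→15
#107: 15→21
#100: 21→31
#114: 31→43
Sum = 7+15+21+31+43 = 117.
LPT (decreasing processing time): #114 #100 #128 #121 #107.
#114: 0→12
#100: 12→22
#128: 22→30
#121: 30→37
#107: 37→43
Sum = 12+22+30+37+43 = 144.
FIFO 132, SPT 114, EDD 117, LPT 144 → minimum 114.

114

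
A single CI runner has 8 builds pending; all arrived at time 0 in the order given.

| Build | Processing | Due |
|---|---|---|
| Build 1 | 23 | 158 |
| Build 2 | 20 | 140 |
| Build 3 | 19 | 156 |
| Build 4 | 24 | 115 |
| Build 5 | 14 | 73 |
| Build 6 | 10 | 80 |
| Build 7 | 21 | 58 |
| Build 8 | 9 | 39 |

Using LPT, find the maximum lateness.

101

LPT (decreasing processing time): Build 4 Build 1 Build 7 Build 2 Build 3 Build 5 Build 6 Build 8.
Build 4: 0→24, due 115, lateness -91
Build 1: 24→47, due 158, lateness -111
Build 7: 47→68, due 58, lateness 10
Build 2: 68→88, due 140, lateness -52
Build 3: 88→107, due 156, lateness -49
Build 5: 107→121, due 73, lateness 48
Build 6: 121→131, due 80, lateness 51
Build 8: 131→140, due 39, lateness 101
Maximum = 101.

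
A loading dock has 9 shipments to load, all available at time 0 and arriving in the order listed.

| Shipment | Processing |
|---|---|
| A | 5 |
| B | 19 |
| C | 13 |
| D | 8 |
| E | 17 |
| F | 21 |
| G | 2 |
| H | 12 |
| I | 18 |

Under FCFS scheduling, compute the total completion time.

553

FIFO (arrival order): A B C D E F G H I.
A: 0→5
B: 5→24
C: 24→37
D: 37→45
E: 45→62
F: 62→83
G: 83→85
H: 85→97
I: 97→115
Sum = 5+24+37+45+62+83+85+97+115 = 553.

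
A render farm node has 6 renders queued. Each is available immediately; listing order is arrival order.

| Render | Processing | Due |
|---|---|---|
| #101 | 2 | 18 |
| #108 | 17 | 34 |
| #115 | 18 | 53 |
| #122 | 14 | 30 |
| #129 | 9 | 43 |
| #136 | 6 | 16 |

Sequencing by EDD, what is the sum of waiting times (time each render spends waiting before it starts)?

123

EDD (increasing due date): #136 #101 #122 #108 #129 #115.
#136: waits 0, runs 0→6
#101: waits 6, runs 6→8
#122: waits 8, runs 8→22
#108: waits 22, runs 22→39
#129: waits 39, runs 39→48
#115: waits 48, runs 48→66
Sum = 0+6+8+22+39+48 = 123.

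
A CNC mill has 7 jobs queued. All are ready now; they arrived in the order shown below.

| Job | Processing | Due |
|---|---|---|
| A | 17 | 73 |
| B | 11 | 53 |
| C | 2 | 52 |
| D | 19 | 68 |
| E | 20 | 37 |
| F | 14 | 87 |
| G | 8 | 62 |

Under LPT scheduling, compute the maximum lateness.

39

LPT (decreasing processing time): E D A F B G C.
E: 0→20, due 37, lateness -17
D: 20→39, due 68, lateness -29
A: 39→56, due 73, lateness -17
F: 56→70, due 87, lateness -17
B: 70→81, due 53, lateness 28
G: 81→89, due 62, lateness 27
C: 89→91, due 52, lateness 39
Maximum = 39.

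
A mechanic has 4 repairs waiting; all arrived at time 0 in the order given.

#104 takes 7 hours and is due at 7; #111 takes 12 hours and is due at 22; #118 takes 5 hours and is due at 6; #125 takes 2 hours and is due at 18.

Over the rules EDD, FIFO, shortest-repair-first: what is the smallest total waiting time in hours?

EDD (increasing due date): #118 #104 #125 #111.
#118: waits 0, runs 0→5
#104: waits 5, runs 5→12
#125: waits 12, runs 12→14
#111: waits 14, runs 14→26
Sum = 0+5+12+14 = 31.
FIFO (arrival order): #104 #111 #118 #125.
#104: waits 0, runs 0→7
#111: waits 7, runs 7→19
#118: waits 19, runs 19→24
#125: waits 24, runs 24→26
Sum = 0+7+19+24 = 50.
SPT (increasing processing time): #125 #118 #104 #111.
#125: waits 0, runs 0→2
#118: waits 2, runs 2→7
#104: waits 7, runs 7→14
#111: waits 14, runs 14→26
Sum = 0+2+7+14 = 23.
EDD 31, FIFO 50, SPT 23 → minimum 23.

23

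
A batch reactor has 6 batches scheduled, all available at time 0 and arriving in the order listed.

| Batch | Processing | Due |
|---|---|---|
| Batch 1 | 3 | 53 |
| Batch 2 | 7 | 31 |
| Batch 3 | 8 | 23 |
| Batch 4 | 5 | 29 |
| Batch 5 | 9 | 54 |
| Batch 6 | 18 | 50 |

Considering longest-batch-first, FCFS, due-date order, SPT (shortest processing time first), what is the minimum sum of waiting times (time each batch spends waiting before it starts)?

LPT (decreasing processing time): Batch 6 Batch 5 Batch 3 Batch 2 Batch 4 Batch 1.
Batch 6: waits 0, runs 0→18
Batch 5: waits 18, runs 18→27
Batch 3: waits 27, runs 27→35
Batch 2: waits 35, runs 35→42
Batch 4: waits 42, runs 42→47
Batch 1: waits 47, runs 47→50
Sum = 0+18+27+35+42+47 = 169.
FIFO (arrival order): Batch 1 Batch 2 Batch 3 Batch 4 Batch 5 Batch 6.
Batch 1: waits 0, runs 0→3
Batch 2: waits 3, runs 3→10
Batch 3: waits 10, runs 10→18
Batch 4: waits 18, runs 18→23
Batch 5: waits 23, runs 23→32
Batch 6: waits 32, runs 32→50
Sum = 0+3+10+18+23+32 = 86.
EDD (increasing due date): Batch 3 Batch 4 Batch 2 Batch 6 Batch 1 Batch 5.
Batch 3: waits 0, runs 0→8
Batch 4: waits 8, runs 8→13
Batch 2: waits 13, runs 13→20
Batch 6: waits 20, runs 20→38
Batch 1: waits 38, runs 38→41
Batch 5: waits 41, runs 41→50
Sum = 0+8+13+20+38+41 = 120.
SPT (increasing processing time): Batch 1 Batch 4 Batch 2 Batch 3 Batch 5 Batch 6.
Batch 1: waits 0, runs 0→3
Batch 4: waits 3, runs 3→8
Batch 2: waits 8, runs 8→15
Batch 3: waits 15, runs 15→23
Batch 5: waits 23, runs 23→32
Batch 6: waits 32, runs 32→50
Sum = 0+3+8+15+23+32 = 81.
LPT 169, FIFO 86, EDD 120, SPT 81 → minimum 81.

81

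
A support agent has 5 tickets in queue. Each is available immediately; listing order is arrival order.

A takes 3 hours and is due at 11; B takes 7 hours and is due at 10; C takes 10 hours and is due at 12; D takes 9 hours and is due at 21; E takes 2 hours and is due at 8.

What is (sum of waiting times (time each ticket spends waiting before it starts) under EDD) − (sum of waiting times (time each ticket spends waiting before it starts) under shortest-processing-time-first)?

EDD (increasing due date): E B A C D.
E: waits 0, runs 0→2
B: waits 2, runs 2→9
A: waits 9, runs 9→12
C: waits 12, runs 12→22
D: waits 22, runs 22→31
Sum = 0+2+9+12+22 = 45.
SPT (increasing processing time): E A B D C.
E: waits 0, runs 0→2
A: waits 2, runs 2→5
B: waits 5, runs 5→12
D: waits 12, runs 12→21
C: waits 21, runs 21→31
Sum = 0+2+5+12+21 = 40.
Difference = 45 − 40 = 5.

5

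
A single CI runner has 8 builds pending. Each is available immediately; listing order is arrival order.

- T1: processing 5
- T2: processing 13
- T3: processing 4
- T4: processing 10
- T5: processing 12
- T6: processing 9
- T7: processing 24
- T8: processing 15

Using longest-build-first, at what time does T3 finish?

LPT (decreasing processing time): T7 T8 T2 T5 T4 T6 T1 T3.
T7: 0→24
T8: 24→39
T2: 39→52
T5: 52→64
T4: 64→74
T6: 74→83
T1: 83→88
T3: 88→92

92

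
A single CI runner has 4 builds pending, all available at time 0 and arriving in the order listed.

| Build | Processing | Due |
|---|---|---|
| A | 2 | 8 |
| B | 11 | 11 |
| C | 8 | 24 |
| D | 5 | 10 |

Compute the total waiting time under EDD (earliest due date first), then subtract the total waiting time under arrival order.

-9

EDD (increasing due date): A D B C.
A: waits 0, runs 0→2
D: waits 2, runs 2→7
B: waits 7, runs 7→18
C: waits 18, runs 18→26
Sum = 0+2+7+18 = 27.
FIFO (arrival order): A B C D.
A: waits 0, runs 0→2
B: waits 2, runs 2→13
C: waits 13, runs 13→21
D: waits 21, runs 21→26
Sum = 0+2+13+21 = 36.
Difference = 27 − 36 = -9.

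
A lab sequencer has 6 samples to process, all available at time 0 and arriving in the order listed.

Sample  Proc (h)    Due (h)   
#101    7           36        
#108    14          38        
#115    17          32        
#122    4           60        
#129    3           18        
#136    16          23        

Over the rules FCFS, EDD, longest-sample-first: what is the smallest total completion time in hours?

FIFO (arrival order): #101 #108 #115 #122 #129 #136.
#101: 0→7
#108: 7→21
#115: 21→38
#122: 38→42
#129: 42→45
#136: 45→61
Sum = 7+21+38+42+45+61 = 214.
EDD (increasing due date): #129 #136 #115 #101 #108 #122.
#129: 0→3
#136: 3→19
#115: 19→36
#101: 36→43
#108: 43→57
#122: 57→61
Sum = 3+19+36+43+57+61 = 219.
LPT (decreasing processing time): #115 #136 #108 #101 #122 #129.
#115: 0→17
#136: 17→33
#108: 33→47
#101: 47→54
#122: 54→58
#129: 58→61
Sum = 17+33+47+54+58+61 = 270.
FIFO 214, EDD 219, LPT 270 → minimum 214.

214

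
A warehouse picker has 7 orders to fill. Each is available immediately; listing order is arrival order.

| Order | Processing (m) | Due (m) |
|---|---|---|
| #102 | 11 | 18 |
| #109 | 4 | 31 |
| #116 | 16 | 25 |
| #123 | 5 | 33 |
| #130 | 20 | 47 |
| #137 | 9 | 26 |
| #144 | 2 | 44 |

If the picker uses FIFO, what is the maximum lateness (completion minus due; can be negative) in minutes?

FIFO (arrival order): #102 #109 #116 #123 #130 #137 #144.
#102: 0→11, due 18, lateness -7
#109: 11→15, due 31, lateness -16
#116: 15→31, due 25, lateness 6
#123: 31→36, due 33, lateness 3
#130: 36→56, due 47, lateness 9
#137: 56→65, due 26, lateness 39
#144: 65→67, due 44, lateness 23
Maximum = 39.

39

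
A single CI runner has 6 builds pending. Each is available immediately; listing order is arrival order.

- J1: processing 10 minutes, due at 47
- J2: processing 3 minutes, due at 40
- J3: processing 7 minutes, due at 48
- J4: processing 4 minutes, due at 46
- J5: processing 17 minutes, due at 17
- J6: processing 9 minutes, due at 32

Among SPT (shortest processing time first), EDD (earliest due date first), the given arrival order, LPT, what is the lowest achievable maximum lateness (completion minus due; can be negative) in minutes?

2

SPT (increasing processing time): J2 J4 J3 J6 J1 J5.
J2: 0→3, due 40, lateness -37
J4: 3→7, due 46, lateness -39
J3: 7→14, due 48, lateness -34
J6: 14→23, due 32, lateness -9
J1: 23→33, due 47, lateness -14
J5: 33→50, due 17, lateness 33
Maximum = 33.
EDD (increasing due date): J5 J6 J2 J4 J1 J3.
J5: 0→17, due 17, lateness 0
J6: 17→26, due 32, lateness -6
J2: 26→29, due 40, lateness -11
J4: 29→33, due 46, lateness -13
J1: 33→43, due 47, lateness -4
J3: 43→50, due 48, lateness 2
Maximum = 2.
FIFO (arrival order): J1 J2 J3 J4 J5 J6.
J1: 0→10, due 47, lateness -37
J2: 10→13, due 40, lateness -27
J3: 13→20, due 48, lateness -28
J4: 20→24, due 46, lateness -22
J5: 24→41, due 17, lateness 24
J6: 41→50, due 32, lateness 18
Maximum = 24.
LPT (decreasing processing time): J5 J1 J6 J3 J4 J2.
J5: 0→17, due 17, lateness 0
J1: 17→27, due 47, lateness -20
J6: 27→36, due 32, lateness 4
J3: 36→43, due 48, lateness -5
J4: 43→47, due 46, lateness 1
J2: 47→50, due 40, lateness 10
Maximum = 10.
SPT 33, EDD 2, FIFO 24, LPT 10 → minimum 2.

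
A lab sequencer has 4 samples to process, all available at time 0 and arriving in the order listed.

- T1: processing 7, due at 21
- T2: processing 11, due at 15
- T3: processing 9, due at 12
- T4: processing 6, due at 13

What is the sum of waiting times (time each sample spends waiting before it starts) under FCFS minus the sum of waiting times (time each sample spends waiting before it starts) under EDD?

2

FIFO (arrival order): T1 T2 T3 T4.
T1: waits 0, runs 0→7
T2: waits 7, runs 7→18
T3: waits 18, runs 18→27
T4: waits 27, runs 27→33
Sum = 0+7+18+27 = 52.
EDD (increasing due date): T3 T4 T2 T1.
T3: waits 0, runs 0→9
T4: waits 9, runs 9→15
T2: waits 15, runs 15→26
T1: waits 26, runs 26→33
Sum = 0+9+15+26 = 50.
Difference = 52 − 50 = 2.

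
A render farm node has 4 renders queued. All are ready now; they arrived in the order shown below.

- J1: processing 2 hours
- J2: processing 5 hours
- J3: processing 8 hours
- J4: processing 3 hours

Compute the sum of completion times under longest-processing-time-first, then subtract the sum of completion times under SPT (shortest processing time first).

LPT (decreasing processing time): J3 J2 J4 J1.
J3: 0→8
J2: 8→13
J4: 13→16
J1: 16→18
Sum = 8+13+16+18 = 55.
SPT (increasing processing time): J1 J4 J2 J3.
J1: 0→2
J4: 2→5
J2: 5→10
J3: 10→18
Sum = 2+5+10+18 = 35.
Difference = 55 − 35 = 20.

20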